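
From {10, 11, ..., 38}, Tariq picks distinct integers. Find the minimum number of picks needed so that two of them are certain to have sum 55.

Group the elements by complementary pair {x, 55−x}: {17,38}, {18,37}, {19,36}, …, giving 11 two-element pairs and 7 integers whose partner 55−x falls outside [10,38].
Treating each of those 18 groups as a pigeonhole, one can pick one integer per group — 18 integers — with no two summing to 55.
The 19th integer lands in an occupied pair, forcing a sum of 55.

19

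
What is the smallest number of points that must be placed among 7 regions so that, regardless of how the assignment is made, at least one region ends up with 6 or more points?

With 35 points one could put exactly 5 in each of the 7 regions, and no region would reach 6.
By the pigeonhole principle, one more point must land in a region that already has 5, giving it 6.
So 7 × 5 + 1 = 36 points are required.

36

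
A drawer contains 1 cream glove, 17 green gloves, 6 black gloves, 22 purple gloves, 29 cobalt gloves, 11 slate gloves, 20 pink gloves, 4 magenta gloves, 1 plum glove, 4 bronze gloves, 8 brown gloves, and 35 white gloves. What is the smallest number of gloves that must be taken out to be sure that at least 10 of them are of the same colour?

79

Put each drawn glove into a box by colour. The largest draw with every box below 10 takes min(count, 9) from each colour; colours with fewer than 9 contribute all they have.
Σ min(cᵢ, 9) = 1 + 9 + 6 + 9 + 9 + 9 + 9 + 4 + 1 + 4 + 8 + 9 = 78.
Draw number 78 + 1 = 79 must push one box to 10.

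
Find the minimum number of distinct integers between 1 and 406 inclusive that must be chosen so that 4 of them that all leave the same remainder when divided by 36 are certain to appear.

The 36 residue classes mod 36 are the pigeonholes.
With 108 integers one could put 3 in each residue class and have no class reach 4.
The 109th integer pushes some class to 4, so 36·3 + 1 = 109.

109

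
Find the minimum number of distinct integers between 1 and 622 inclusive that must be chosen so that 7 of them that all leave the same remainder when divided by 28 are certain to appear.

The 28 residue classes mod 28 are the pigeonholes.
With 168 integers one could put 6 in each residue class and have no class reach 7.
The 169th integer pushes some class to 7, so 28·6 + 1 = 169.

169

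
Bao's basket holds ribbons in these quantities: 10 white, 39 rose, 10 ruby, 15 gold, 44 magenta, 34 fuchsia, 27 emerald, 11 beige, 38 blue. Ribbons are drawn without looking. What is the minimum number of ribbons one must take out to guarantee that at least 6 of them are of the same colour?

An adversary could hand out at most 5 ribbons per colour: 5 + 5 + 5 + 5 + 5 + 5 + 5 + 5 + 5 = 45 ribbons and still no colour has 6.
By the pigeonhole principle, one more ribbon lands in a colour already at 5, so 46 draws are enough and 45 are not.

46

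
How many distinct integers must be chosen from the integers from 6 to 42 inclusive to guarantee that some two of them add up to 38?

25

Two chosen integers sum to 38 exactly when both halves of some pair {x, 38−x} with 6 ≤ x ≤ 38−x ≤ 32 are chosen — 13 such pairs.
The remaining 11 elements (those with no distinct partner in range) can never complete a 38-sum, so the worst case takes all of them and one from each pair: 11 + 13 = 24.
Pigeonhole: the 25th integer has to be the second member of some pair, so 24 + 1 = 25.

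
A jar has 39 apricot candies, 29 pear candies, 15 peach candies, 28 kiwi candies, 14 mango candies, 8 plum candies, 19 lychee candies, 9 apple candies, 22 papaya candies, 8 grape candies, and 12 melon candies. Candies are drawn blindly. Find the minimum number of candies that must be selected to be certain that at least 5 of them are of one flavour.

Put each drawn candy into a box by flavour. The largest draw with every box below 5 takes min(count, 4) from each flavour.
Σ min(cᵢ, 4) = 4 + 4 + 4 + 4 + 4 + 4 + 4 + 4 + 4 + 4 + 4 = 44.
Draw number 44 + 1 = 45 must push one box to 5.

45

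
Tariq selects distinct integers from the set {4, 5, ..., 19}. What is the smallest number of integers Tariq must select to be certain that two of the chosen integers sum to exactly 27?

11

A set avoiding the sum 27 can contain at most one of each pair {x, 27−x}, plus the 4 elements whose complement lies outside the range.
The integers 4, …, 13 (10 of them) are such a set: any two sum to at least 4+5 = 9 and at most 12+13 = 25 < 27.
Any 11th integer completes one of the 6 pairs, so 11 choices force a sum of 27.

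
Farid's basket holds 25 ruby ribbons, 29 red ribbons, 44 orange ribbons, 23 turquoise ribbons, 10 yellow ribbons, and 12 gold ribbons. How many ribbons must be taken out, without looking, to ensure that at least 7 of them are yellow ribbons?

140

In the worst case for collecting yellow ribbons, every non-yellow ribbon comes out first.
There are 25 + 29 + 44 + 23 + 12 = 133 non-yellow ribbons altogether.
After those, each further ribbon must be yellow, so 133 + 7 = 140 draws guarantee 7 yellow ribbons.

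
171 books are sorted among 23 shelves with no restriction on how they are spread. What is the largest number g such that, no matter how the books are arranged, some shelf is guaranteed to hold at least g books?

The 23 shelves are the holes and the 171 books are the pigeons.
If every shelf held at most 7 books, the total would be at most 23 × 7 = 161, which is less than 171.
So some shelf holds at least ⌈171/23⌉ = 8 books.

8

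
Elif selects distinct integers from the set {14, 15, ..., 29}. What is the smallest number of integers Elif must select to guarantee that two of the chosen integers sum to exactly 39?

11

Two chosen integers sum to 39 exactly when both halves of some pair {x, 39−x} with 14 ≤ x ≤ 39−x ≤ 25 are chosen — 6 such pairs.
The remaining 4 elements (those with no distinct partner in range) can never complete a 39-sum, so the worst case takes all of them and one from each pair: 4 + 6 = 10.
The 11th integer has to be the second member of some pair, so 10 + 1 = 11.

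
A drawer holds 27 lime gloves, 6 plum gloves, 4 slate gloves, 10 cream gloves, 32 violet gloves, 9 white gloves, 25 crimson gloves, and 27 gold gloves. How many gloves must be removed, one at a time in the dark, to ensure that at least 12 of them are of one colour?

74

An adversary could hand out at most 11 gloves per colour (4 colours run out sooner): 11 + 6 + 4 + 10 + 11 + 9 + 11 + 11 = 73 gloves and still no colour has 12.
One more glove lands in a colour already at 11, so 74 draws are enough and 73 are not.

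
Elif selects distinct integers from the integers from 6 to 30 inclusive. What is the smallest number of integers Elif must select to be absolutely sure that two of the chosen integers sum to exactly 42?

17

A set avoiding the sum 42 can contain at most one of each pair {x, 42−x}, plus the 7 elements whose complement lies outside the range or equal to its own complement.
The integers 6, …, 21 (16 of them) are such a set: any two sum to at least 6+7 = 13 and at most 20+21 = 41 < 42.
By the pigeonhole principle, any 17th integer completes one of the 9 pairs, so 17 choices force a sum of 42.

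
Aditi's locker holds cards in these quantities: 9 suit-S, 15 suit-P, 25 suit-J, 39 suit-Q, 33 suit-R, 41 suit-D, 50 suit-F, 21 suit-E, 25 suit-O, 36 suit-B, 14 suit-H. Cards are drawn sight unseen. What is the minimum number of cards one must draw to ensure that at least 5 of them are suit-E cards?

In the worst case for collecting suit-E cards, every non-suit-E card comes out first.
There are 9 + 15 + 25 + 39 + 33 + 41 + 50 + 25 + 36 + 14 = 287 non-suit-E cards altogether.
After those, each further card must be suit-E, so 287 + 5 = 292 draws guarantee 5 suit-E cards.

292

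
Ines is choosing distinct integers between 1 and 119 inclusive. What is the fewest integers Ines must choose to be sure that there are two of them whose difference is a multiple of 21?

22

Integers whose pairwise differences are multiples of 21 are exactly those sharing a remainder mod 21. The 21 residue classes mod 21 are the pigeonholes.
With 21 integers one could put 1 in each residue class and have no class reach 2.
The 22nd integer pushes some class to 2, so 21·1 + 1 = 22.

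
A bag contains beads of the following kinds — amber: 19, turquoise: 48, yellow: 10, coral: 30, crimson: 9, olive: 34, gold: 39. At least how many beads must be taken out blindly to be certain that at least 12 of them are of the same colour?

75

By the pigeonhole principle, the 7 colours are the holes; the beads drawn are the pigeons.
To avoid 12 of any one colour, the worst case takes at most 11 of each colour, or every bead of a colour that has fewer than 11.
That gives 11 + 11 + 10 + 11 + 9 + 11 + 11 = 74 beads with no colour reaching 12.
The next bead forces some colour to 12, so 74 + 1 = 75.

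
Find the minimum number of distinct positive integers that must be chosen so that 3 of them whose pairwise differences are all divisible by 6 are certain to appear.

13

Integers whose pairwise differences are multiples of 6 are exactly those sharing a remainder mod 6. The 6 residue classes mod 6 are the pigeonholes.
With 12 integers one could put 2 in each residue class and have no class reach 3.
The 13th integer pushes some class to 3, so 6·2 + 1 = 13.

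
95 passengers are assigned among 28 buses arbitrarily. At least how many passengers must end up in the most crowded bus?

The 28 buses are the holes and the 95 passengers are the pigeons.
If every bus held at most 3 passengers, the total would be at most 28 × 3 = 84, which is less than 95.
So some bus holds at least ⌈95/28⌉ = 4 passengers.

4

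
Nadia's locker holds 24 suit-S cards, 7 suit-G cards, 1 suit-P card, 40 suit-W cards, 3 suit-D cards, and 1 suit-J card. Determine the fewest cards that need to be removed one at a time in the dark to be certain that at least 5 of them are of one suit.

18

By the pigeonhole principle, the 6 suits are the holes; the cards drawn are the pigeons.
To avoid 5 of any one suit, the worst case takes at most 4 of each suit, or every card of a suit that has fewer than 4.
That gives 4 + 4 + 1 + 4 + 3 + 1 = 17 cards with no suit reaching 5.
The next card forces some suit to 5, so 17 + 1 = 18.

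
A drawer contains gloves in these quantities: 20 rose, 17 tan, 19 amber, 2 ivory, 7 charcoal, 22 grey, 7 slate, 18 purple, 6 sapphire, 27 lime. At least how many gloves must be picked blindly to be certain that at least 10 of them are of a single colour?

By pigeonhole, put each drawn glove into a box by colour. The largest draw with every box below 10 takes min(count, 9) from each colour; colours with fewer than 9 contribute all they have.
Σ min(cᵢ, 9) = 9 + 9 + 9 + 2 + 7 + 9 + 7 + 9 + 6 + 9 = 76.
Draw number 76 + 1 = 77 must push one box to 10.

77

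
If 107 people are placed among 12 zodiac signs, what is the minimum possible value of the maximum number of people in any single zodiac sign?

By the pigeonhole principle, the 12 zodiac signs are the holes and the 107 people are the pigeons.
If every zodiac sign held at most 8 people, the total would be at most 12 × 8 = 96, which is less than 107.
So some zodiac sign holds at least ⌈107/12⌉ = 9 people.

9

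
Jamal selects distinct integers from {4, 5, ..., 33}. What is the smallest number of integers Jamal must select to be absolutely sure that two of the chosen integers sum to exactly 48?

22

Two chosen integers sum to 48 exactly when both halves of some pair {x, 48−x} with 15 ≤ x ≤ 48−x ≤ 33 are chosen — 9 such pairs.
The remaining 12 elements (those with no distinct partner in range) can never complete a 48-sum, so the worst case takes all of them and one from each pair: 12 + 9 = 21.
Pigeonhole: the 22nd integer has to be the second member of some pair, so 21 + 1 = 22.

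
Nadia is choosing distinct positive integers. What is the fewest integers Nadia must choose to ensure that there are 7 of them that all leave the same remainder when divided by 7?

43

By the pigeonhole principle, the 7 residue classes mod 7 are the pigeonholes.
With 42 integers one could put 6 in each residue class and have no class reach 7.
The 43rd integer pushes some class to 7, so 7·6 + 1 = 43.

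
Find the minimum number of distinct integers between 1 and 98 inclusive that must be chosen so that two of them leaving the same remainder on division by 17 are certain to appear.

By the pigeonhole principle, the 17 residue classes mod 17 are the pigeonholes.
With 17 integers one could put 1 in each residue class and have no class reach 2.
The 18th integer pushes some class to 2, so 17·1 + 1 = 18.

18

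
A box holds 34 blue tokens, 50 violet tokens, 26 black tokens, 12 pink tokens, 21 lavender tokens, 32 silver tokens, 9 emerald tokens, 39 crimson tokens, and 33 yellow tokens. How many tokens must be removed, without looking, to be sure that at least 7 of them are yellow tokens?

In the worst case for collecting yellow tokens, every non-yellow token comes out first.
There are 34 + 50 + 26 + 12 + 21 + 32 + 9 + 39 = 223 non-yellow tokens altogether.
After those, each further token must be yellow, so 223 + 7 = 230 draws guarantee 7 yellow tokens.

230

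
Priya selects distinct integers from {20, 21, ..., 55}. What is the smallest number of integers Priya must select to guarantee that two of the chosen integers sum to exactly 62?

Two chosen integers sum to 62 exactly when both halves of some pair {x, 62−x} with 20 ≤ x ≤ 62−x ≤ 42 are chosen — 11 such pairs.
The remaining 14 elements (those with no distinct partner in range) can never complete a 62-sum, so the worst case takes all of them and one from each pair: 14 + 11 = 25.
The 26th integer has to be the second member of some pair, so 25 + 1 = 26.

26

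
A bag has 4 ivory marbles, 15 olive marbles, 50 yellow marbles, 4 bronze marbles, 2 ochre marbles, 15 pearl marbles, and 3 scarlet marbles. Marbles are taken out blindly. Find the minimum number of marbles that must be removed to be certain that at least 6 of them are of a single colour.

29

The 7 colours are the holes; the marbles drawn are the pigeons.
To avoid 6 of any one colour, the worst case takes at most 5 of each colour, or every marble of a colour that has fewer than 5.
That gives 4 + 5 + 5 + 4 + 2 + 5 + 3 = 28 marbles with no colour reaching 6.
The next marble forces some colour to 6, so 28 + 1 = 29.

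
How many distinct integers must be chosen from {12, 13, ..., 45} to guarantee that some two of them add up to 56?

Two chosen integers sum to 56 exactly when both halves of some pair {x, 56−x} with 12 ≤ x ≤ 56−x ≤ 44 are chosen — 16 such pairs.
The remaining 2 elements (those with no distinct partner in range) can never complete a 56-sum, so the worst case takes all of them and one from each pair: 2 + 16 = 18.
Pigeonhole: the 19th integer has to be the second member of some pair, so 18 + 1 = 19.

19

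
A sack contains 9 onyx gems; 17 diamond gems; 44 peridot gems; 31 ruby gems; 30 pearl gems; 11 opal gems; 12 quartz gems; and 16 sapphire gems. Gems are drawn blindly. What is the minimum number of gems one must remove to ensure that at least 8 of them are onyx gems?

In the worst case for collecting onyx gems, every non-onyx gem comes out first.
There are 17 + 44 + 31 + 30 + 11 + 12 + 16 = 161 non-onyx gems altogether.
After those, each further gem must be onyx, so 161 + 8 = 169 draws guarantee 8 onyx gems.

169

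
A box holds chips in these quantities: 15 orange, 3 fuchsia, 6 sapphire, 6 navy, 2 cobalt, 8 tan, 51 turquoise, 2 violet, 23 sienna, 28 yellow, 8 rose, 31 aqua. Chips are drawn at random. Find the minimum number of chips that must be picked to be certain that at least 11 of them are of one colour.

86

Put each drawn chip into a box by colour. The largest draw with every box below 11 takes min(count, 10) from each colour; colours with fewer than 10 contribute all they have.
Σ min(cᵢ, 10) = 10 + 3 + 6 + 6 + 2 + 8 + 10 + 2 + 10 + 10 + 8 + 10 = 85.
Draw number 85 + 1 = 86 must push one box to 11.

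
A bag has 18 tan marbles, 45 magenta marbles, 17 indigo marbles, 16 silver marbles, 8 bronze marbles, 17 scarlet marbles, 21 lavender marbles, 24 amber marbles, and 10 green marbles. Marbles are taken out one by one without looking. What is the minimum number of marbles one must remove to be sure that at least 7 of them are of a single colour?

55

Pigeonhole: the 9 colours are the holes; the marbles drawn are the pigeons.
To avoid 7 of any one colour, the worst case takes at most 6 of each colour.
That gives 6 + 6 + 6 + 6 + 6 + 6 + 6 + 6 + 6 = 54 marbles with no colour reaching 7.
The next marble forces some colour to 7, so 54 + 1 = 55.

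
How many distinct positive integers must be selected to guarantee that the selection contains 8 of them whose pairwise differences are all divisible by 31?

Integers whose pairwise differences are multiples of 31 are exactly those sharing a remainder mod 31. The 31 residue classes mod 31 are the pigeonholes.
With 217 integers one could put 7 in each residue class and have no class reach 8.
The 218th integer pushes some class to 8, so 31·7 + 1 = 218.

218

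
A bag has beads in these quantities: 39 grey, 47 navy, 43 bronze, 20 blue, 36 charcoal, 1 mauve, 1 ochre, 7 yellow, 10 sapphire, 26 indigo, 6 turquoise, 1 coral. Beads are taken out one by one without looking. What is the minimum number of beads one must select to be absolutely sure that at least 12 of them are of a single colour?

93

By the pigeonhole principle, put each drawn bead into a box by colour. The largest draw with every box below 12 takes min(count, 11) from each colour; colours with fewer than 11 contribute all they have.
Σ min(cᵢ, 11) = 11 + 11 + 11 + 11 + 11 + 1 + 1 + 7 + 10 + 11 + 6 + 1 = 92.
Draw number 92 + 1 = 93 must push one box to 12.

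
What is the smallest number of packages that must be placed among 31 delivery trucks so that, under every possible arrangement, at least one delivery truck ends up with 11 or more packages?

311

With 310 packages one could put exactly 10 in each of the 31 delivery trucks, and no delivery truck would reach 11.
Pigeonhole: one more package must land in a delivery truck that already has 10, giving it 11.
So 31 × 10 + 1 = 311 packages are required.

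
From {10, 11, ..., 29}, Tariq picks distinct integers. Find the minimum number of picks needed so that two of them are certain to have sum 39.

11

Two chosen integers sum to 39 exactly when both halves of some pair {x, 39−x} with 10 ≤ x ≤ 39−x ≤ 29 are chosen — 10 such pairs.
Every element belongs to one of those pairs, so the worst case picks one from each: 10 integers.
Pigeonhole: the 11th integer has to be the second member of some pair, so 10 + 1 = 11.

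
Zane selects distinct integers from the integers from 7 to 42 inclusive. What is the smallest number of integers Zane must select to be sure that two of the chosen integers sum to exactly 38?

Group the elements by complementary pair {x, 38−x}: {7,31}, {8,30}, {9,29}, …, giving 12 two-element pairs, the single value 19 (it cannot pair with itself since the integers are distinct), and 11 integers whose partner 38−x falls outside [7,42].
By the pigeonhole principle, treating each of those 24 groups as a pigeonhole, one can pick one integer per group — 24 integers — with no two summing to 38.
The 25th integer lands in an occupied pair, forcing a sum of 38.

25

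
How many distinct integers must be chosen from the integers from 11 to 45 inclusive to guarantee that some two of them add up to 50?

Two chosen integers sum to 50 exactly when both halves of some pair {x, 50−x} with 11 ≤ x ≤ 50−x ≤ 39 are chosen — 14 such pairs.
The remaining 7 elements (those with no distinct partner in range) can never complete a 50-sum, so the worst case takes all of them and one from each pair: 7 + 14 = 21.
By pigeonhole, the 22nd integer has to be the second member of some pair, so 21 + 1 = 22.

22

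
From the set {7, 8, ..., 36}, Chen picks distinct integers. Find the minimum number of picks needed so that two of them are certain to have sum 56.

23

Two chosen integers sum to 56 exactly when both halves of some pair {x, 56−x} with 20 ≤ x ≤ 56−x ≤ 36 are chosen — 8 such pairs.
The remaining 14 elements (those with no distinct partner in range) can never complete a 56-sum, so the worst case takes all of them and one from each pair: 14 + 8 = 22.
By pigeonhole, the 23rd integer has to be the second member of some pair, so 22 + 1 = 23.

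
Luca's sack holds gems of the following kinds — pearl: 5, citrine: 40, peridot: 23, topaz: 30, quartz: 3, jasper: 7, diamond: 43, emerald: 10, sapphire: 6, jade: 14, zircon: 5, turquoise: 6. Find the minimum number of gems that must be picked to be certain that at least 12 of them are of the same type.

An adversary could hand out at most 11 gems per type (7 types run out sooner): 5 + 11 + 11 + 11 + 3 + 7 + 11 + 10 + 6 + 11 + 5 + 6 = 97 gems and still no type has 12.
Pigeonhole: one more gem lands in a type already at 11, so 98 draws are enough and 97 are not.

98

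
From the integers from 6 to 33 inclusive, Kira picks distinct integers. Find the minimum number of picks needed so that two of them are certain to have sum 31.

19

Group the elements by complementary pair {x, 31−x}: {6,25}, {7,24}, {8,23}, …, giving 10 two-element pairs and 8 integers whose partner 31−x falls outside [6,33].
Treating each of those 18 groups as a pigeonhole, one can pick one integer per group — 18 integers — with no two summing to 31.
The 19th integer lands in an occupied pair, forcing a sum of 31.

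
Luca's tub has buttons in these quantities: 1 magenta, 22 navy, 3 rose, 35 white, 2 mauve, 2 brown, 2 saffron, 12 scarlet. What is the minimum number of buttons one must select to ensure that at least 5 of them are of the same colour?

An adversary could hand out at most 4 buttons per colour (5 colours run out sooner): 1 + 4 + 3 + 4 + 2 + 2 + 2 + 4 = 22 buttons and still no colour has 5.
One more button lands in a colour already at 4, so 23 draws are enough and 22 are not.

23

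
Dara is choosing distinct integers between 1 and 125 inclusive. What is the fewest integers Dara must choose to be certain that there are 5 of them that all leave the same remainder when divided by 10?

The 10 residue classes mod 10 are the pigeonholes.
With 40 integers one could put 4 in each residue class and have no class reach 5.
The 41st integer pushes some class to 5, so 10·4 + 1 = 41.

41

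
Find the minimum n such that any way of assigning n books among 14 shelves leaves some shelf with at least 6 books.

With 70 books one could put exactly 5 in each of the 14 shelves, and no shelf would reach 6.
Pigeonhole: one more book must land in a shelf that already has 5, giving it 6.
So 14 × 5 + 1 = 71 books are required.

71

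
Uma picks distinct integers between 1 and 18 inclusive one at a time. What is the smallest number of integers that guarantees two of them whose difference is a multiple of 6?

7

Integers whose pairwise differences are multiples of 6 are exactly those sharing a remainder mod 6. Pigeonhole: the 6 residue classes mod 6 are the pigeonholes.
With 6 integers one could put 1 in each residue class and have no class reach 2.
The 7th integer pushes some class to 2, so 6·1 + 1 = 7.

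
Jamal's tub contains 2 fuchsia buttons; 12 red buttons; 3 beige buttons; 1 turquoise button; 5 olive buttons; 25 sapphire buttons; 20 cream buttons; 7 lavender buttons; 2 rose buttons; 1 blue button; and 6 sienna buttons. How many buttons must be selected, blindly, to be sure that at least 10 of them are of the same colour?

By the pigeonhole principle, the 11 colours are the holes; the buttons drawn are the pigeons.
To avoid 10 of any one colour, the worst case takes at most 9 of each colour, or every button of a colour that has fewer than 9.
That gives 2 + 9 + 3 + 1 + 5 + 9 + 9 + 7 + 2 + 1 + 6 = 54 buttons with no colour reaching 10.
The next button forces some colour to 10, so 54 + 1 = 55.

55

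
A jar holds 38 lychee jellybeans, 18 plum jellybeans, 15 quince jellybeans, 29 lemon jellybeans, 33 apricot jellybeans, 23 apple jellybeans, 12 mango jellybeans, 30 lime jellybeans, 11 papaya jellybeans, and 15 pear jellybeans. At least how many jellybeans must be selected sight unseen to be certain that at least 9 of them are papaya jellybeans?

222

In the worst case for collecting papaya jellybeans, every non-papaya jellybean comes out first.
There are 38 + 18 + 15 + 29 + 33 + 23 + 12 + 30 + 15 = 213 non-papaya jellybeans altogether.
After those, each further jellybean must be papaya, so 213 + 9 = 222 draws guarantee 9 papaya jellybeans.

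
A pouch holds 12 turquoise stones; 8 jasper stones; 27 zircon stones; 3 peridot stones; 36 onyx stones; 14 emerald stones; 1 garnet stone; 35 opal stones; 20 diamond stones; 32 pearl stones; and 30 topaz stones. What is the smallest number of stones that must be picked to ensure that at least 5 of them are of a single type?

41

By the pigeonhole principle, the 11 types are the holes; the stones drawn are the pigeons.
To avoid 5 of any one type, the worst case takes at most 4 of each type, or every stone of a type that has fewer than 4.
That gives 4 + 4 + 4 + 3 + 4 + 4 + 1 + 4 + 4 + 4 + 4 = 40 stones with no type reaching 5.
The next stone forces some type to 5, so 40 + 1 = 41.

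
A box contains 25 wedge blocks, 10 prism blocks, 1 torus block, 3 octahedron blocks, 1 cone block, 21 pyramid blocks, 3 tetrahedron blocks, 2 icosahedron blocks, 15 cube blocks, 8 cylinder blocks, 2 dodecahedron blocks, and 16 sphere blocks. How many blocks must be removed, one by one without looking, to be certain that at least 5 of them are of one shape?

Put each drawn block into a box by shape. The largest draw with every box below 5 takes min(count, 4) from each shape; shapes with fewer than 4 contribute all they have.
Σ min(cᵢ, 4) = 4 + 4 + 1 + 3 + 1 + 4 + 3 + 2 + 4 + 4 + 2 + 4 = 36.
Draw number 36 + 1 = 37 must push one box to 5.

37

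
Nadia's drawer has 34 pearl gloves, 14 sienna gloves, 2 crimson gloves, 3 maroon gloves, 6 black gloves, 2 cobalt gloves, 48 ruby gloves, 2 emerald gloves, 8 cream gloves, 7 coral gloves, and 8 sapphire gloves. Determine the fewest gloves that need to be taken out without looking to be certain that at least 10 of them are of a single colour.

Put each drawn glove into a box by colour. The largest draw with every box below 10 takes min(count, 9) from each colour; colours with fewer than 9 contribute all they have.
Σ min(cᵢ, 9) = 9 + 9 + 2 + 3 + 6 + 2 + 9 + 2 + 8 + 7 + 8 = 65.
Draw number 65 + 1 = 66 must push one box to 10.

66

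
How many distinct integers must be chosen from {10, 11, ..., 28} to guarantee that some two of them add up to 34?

Group the elements by complementary pair {x, 34−x}: {10,24}, {11,23}, {12,22}, …, giving 7 two-element pairs, the single value 17 (it cannot pair with itself since the integers are distinct), and 4 integers whose partner 34−x falls outside [10,28].
By the pigeonhole principle, treating each of those 12 groups as a pigeonhole, one can pick one integer per group — 12 integers — with no two summing to 34.
The 13th integer lands in an occupied pair, forcing a sum of 34.

13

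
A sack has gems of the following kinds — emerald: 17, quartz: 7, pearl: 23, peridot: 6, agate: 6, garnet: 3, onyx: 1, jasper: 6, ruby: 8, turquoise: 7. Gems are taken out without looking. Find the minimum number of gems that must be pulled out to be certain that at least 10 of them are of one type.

By pigeonhole, the 10 types are the holes; the gems drawn are the pigeons.
To avoid 10 of any one type, the worst case takes at most 9 of each type, or every gem of a type that has fewer than 9.
That gives 9 + 7 + 9 + 6 + 6 + 3 + 1 + 6 + 8 + 7 = 62 gems with no type reaching 10.
The next gem forces some type to 10, so 62 + 1 = 63.

63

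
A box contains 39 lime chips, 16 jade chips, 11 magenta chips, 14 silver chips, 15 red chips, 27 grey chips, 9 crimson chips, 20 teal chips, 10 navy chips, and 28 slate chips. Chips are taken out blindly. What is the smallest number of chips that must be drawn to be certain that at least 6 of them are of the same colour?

By pigeonhole, the 10 colours are the holes; the chips drawn are the pigeons.
To avoid 6 of any one colour, the worst case takes at most 5 of each colour.
That gives 5 + 5 + 5 + 5 + 5 + 5 + 5 + 5 + 5 + 5 = 50 chips with no colour reaching 6.
The next chip forces some colour to 6, so 50 + 1 = 51.

51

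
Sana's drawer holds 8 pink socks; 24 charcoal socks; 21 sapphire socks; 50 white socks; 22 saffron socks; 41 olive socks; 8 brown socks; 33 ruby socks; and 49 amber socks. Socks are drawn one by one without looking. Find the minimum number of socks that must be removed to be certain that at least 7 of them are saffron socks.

In the worst case for collecting saffron socks, every non-saffron sock comes out first.
There are 8 + 24 + 21 + 50 + 41 + 8 + 33 + 49 = 234 non-saffron socks altogether.
After those, each further sock must be saffron, so 234 + 7 = 241 draws guarantee 7 saffron socks.

241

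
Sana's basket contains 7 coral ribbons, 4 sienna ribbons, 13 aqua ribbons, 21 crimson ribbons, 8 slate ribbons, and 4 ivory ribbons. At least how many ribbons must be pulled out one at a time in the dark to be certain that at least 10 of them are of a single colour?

42

By the pigeonhole principle, the 6 colours are the holes; the ribbons drawn are the pigeons.
To avoid 10 of any one colour, the worst case takes at most 9 of each colour, or every ribbon of a colour that has fewer than 9.
That gives 7 + 4 + 9 + 9 + 8 + 4 = 41 ribbons with no colour reaching 10.
The next ribbon forces some colour to 10, so 41 + 1 = 42.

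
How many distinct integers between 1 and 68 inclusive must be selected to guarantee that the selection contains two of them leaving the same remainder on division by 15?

The 15 residue classes mod 15 are the pigeonholes.
With 15 integers one could put 1 in each residue class and have no class reach 2.
The 16th integer pushes some class to 2, so 15·1 + 1 = 16.

16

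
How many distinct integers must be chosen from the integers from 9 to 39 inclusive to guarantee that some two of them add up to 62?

A set avoiding the sum 62 can contain at most one of each pair {x, 62−x}, plus the 15 elements whose complement lies outside the range or equal to its own complement.
The integers 9, …, 31 (23 of them) are such a set: any two sum to at least 9+10 = 19 and at most 30+31 = 61 < 62.
Any 24th integer completes one of the 8 pairs, so 24 choices force a sum of 62.

24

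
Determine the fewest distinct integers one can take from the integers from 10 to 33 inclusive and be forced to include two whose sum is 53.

18

Group the elements by complementary pair {x, 53−x}: {20,33}, {21,32}, {22,31}, …, giving 7 two-element pairs and 10 integers whose partner 53−x falls outside [10,33].
By the pigeonhole principle, treating each of those 17 groups as a pigeonhole, one can pick one integer per group — 17 integers — with no two summing to 53.
The 18th integer lands in an occupied pair, forcing a sum of 53.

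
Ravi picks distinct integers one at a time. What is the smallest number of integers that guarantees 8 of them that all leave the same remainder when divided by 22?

155

Pigeonhole: the 22 residue classes mod 22 are the pigeonholes.
With 154 integers one could put 7 in each residue class and have no class reach 8.
The 155th integer pushes some class to 8, so 22·7 + 1 = 155.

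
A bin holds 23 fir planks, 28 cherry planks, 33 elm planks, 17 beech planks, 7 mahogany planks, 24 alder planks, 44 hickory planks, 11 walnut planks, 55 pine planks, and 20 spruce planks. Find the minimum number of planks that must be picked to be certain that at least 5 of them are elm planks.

234

In the worst case for collecting elm planks, every non-elm plank comes out first.
There are 23 + 28 + 17 + 7 + 24 + 44 + 11 + 55 + 20 = 229 non-elm planks altogether.
After those, each further plank must be elm, so 229 + 5 = 234 draws guarantee 5 elm planks.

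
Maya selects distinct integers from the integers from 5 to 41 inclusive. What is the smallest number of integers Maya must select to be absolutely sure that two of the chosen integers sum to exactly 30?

Two chosen integers sum to 30 exactly when both halves of some pair {x, 30−x} with 5 ≤ x ≤ 30−x ≤ 25 are chosen — 10 such pairs.
The remaining 17 elements (those with no distinct partner in range) can never complete a 30-sum, so the worst case takes all of them and one from each pair: 17 + 10 = 27.
The 28th integer has to be the second member of some pair, so 27 + 1 = 28.

28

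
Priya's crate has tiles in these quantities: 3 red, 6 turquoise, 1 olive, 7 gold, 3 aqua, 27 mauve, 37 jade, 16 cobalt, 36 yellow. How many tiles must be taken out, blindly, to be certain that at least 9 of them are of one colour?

An adversary could hand out at most 8 tiles per colour (5 colours run out sooner): 3 + 6 + 1 + 7 + 3 + 8 + 8 + 8 + 8 = 52 tiles and still no colour has 9.
By the pigeonhole principle, one more tile lands in a colour already at 8, so 53 draws are enough and 52 are not.

53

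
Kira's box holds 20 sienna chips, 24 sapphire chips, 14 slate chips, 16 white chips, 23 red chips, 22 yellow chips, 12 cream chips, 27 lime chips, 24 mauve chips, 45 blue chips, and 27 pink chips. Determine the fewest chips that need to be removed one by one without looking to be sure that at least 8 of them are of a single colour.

78

Put each drawn chip into a box by colour. The largest draw with every box below 8 takes min(count, 7) from each colour.
Σ min(cᵢ, 7) = 7 + 7 + 7 + 7 + 7 + 7 + 7 + 7 + 7 + 7 + 7 = 77.
Draw number 77 + 1 = 78 must push one box to 8.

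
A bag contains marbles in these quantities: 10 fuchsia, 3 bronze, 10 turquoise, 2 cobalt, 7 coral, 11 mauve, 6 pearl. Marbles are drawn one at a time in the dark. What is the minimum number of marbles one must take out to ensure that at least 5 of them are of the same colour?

26

An adversary could hand out at most 4 marbles per colour (bronze, cobalt run out sooner): 4 + 3 + 4 + 2 + 4 + 4 + 4 = 25 marbles and still no colour has 5.
One more marble lands in a colour already at 4, so 26 draws are enough and 25 are not.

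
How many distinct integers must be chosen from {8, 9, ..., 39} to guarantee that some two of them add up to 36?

Two chosen integers sum to 36 exactly when both halves of some pair {x, 36−x} with 8 ≤ x ≤ 36−x ≤ 28 are chosen — 10 such pairs.
The remaining 12 elements (those with no distinct partner in range) can never complete a 36-sum, so the worst case takes all of them and one from each pair: 12 + 10 = 22.
Pigeonhole: the 23rd integer has to be the second member of some pair, so 22 + 1 = 23.

23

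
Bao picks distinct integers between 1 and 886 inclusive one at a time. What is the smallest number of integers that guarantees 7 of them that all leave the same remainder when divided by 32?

193

By the pigeonhole principle, the 32 residue classes mod 32 are the pigeonholes.
With 192 integers one could put 6 in each residue class and have no class reach 7.
The 193rd integer pushes some class to 7, so 32·6 + 1 = 193.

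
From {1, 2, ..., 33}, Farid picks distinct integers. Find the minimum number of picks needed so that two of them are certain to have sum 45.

23

A set avoiding the sum 45 can contain at most one of each pair {x, 45−x}, plus the 11 elements whose complement lies outside the range.
The integers 1, …, 22 (22 of them) are such a set: any two sum to at least 1+2 = 3 and at most 21+22 = 43 < 45.
Any 23rd integer completes one of the 11 pairs, so 23 choices force a sum of 45.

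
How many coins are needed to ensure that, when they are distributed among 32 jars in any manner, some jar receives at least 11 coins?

With 320 coins one could put exactly 10 in each of the 32 jars, and no jar would reach 11.
One more coin must land in a jar that already has 10, giving it 11.
So 32 × 10 + 1 = 321 coins are required.

321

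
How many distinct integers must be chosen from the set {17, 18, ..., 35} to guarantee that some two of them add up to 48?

Two chosen integers sum to 48 exactly when both halves of some pair {x, 48−x} with 17 ≤ x ≤ 48−x ≤ 31 are chosen — 7 such pairs.
The remaining 5 elements (those with no distinct partner in range) can never complete a 48-sum, so the worst case takes all of them and one from each pair: 5 + 7 = 12.
By pigeonhole, the 13th integer has to be the second member of some pair, so 12 + 1 = 13.

13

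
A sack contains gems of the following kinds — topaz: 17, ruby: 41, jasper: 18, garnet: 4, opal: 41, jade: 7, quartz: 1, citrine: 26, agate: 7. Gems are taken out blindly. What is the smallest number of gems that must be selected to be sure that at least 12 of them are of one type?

75

Pigeonhole: put each drawn gem into a box by type. The largest draw with every box below 12 takes min(count, 11) from each type; types with fewer than 11 contribute all they have.
Σ min(cᵢ, 11) = 11 + 11 + 11 + 4 + 11 + 7 + 1 + 11 + 7 = 74.
Draw number 74 + 1 = 75 must push one box to 12.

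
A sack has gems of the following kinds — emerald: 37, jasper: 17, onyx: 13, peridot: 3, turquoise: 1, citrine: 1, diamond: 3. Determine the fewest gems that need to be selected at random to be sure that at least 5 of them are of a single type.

By the pigeonhole principle, put each drawn gem into a box by type. The largest draw with every box below 5 takes min(count, 4) from each type; types with fewer than 4 contribute all they have.
Σ min(cᵢ, 4) = 4 + 4 + 4 + 3 + 1 + 1 + 3 = 20.
Draw number 20 + 1 = 21 must push one box to 5.

21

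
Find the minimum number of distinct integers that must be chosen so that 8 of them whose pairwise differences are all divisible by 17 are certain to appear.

Integers whose pairwise differences are multiples of 17 are exactly those sharing a remainder mod 17. The 17 residue classes mod 17 are the pigeonholes.
With 119 integers one could put 7 in each residue class and have no class reach 8.
The 120th integer pushes some class to 8, so 17·7 + 1 = 120.

120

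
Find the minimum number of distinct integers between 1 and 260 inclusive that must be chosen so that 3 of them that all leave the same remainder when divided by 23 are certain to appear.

47

The 23 residue classes mod 23 are the pigeonholes.
With 46 integers one could put 2 in each residue class and have no class reach 3.
The 47th integer pushes some class to 3, so 23·2 + 1 = 47.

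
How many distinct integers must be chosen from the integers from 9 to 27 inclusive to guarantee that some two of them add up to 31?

13

Group the elements by complementary pair {x, 31−x}: {9,22}, {10,21}, {11,20}, …, giving 7 two-element pairs and 5 integers whose partner 31−x falls outside [9,27].
Treating each of those 12 groups as a pigeonhole, one can pick one integer per group — 12 integers — with no two summing to 31.
The 13th integer lands in an occupied pair, forcing a sum of 31.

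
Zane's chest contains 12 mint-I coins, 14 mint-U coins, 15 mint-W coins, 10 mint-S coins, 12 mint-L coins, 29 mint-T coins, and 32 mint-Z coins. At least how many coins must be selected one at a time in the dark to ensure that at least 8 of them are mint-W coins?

117

In the worst case for collecting mint-W coins, every non-mint-W coin comes out first.
There are 12 + 14 + 10 + 12 + 29 + 32 = 109 non-mint-W coins altogether.
After those, each further coin must be mint-W, so 109 + 8 = 117 draws guarantee 8 mint-W coins.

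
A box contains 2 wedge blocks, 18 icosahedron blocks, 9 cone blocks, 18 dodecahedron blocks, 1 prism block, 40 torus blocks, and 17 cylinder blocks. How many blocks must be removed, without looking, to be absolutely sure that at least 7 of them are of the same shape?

An adversary could hand out at most 6 blocks per shape (wedge, prism run out sooner): 2 + 6 + 6 + 6 + 1 + 6 + 6 = 33 blocks and still no shape has 7.
One more block lands in a shape already at 6, so 34 draws are enough and 33 are not.

34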